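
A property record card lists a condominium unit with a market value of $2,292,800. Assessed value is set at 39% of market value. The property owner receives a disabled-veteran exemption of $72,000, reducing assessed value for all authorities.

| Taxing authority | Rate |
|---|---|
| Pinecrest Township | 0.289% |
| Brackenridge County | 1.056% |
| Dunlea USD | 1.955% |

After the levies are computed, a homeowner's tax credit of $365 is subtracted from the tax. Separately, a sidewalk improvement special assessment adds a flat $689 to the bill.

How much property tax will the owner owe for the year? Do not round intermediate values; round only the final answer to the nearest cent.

Assessed value = $2,292,800 × 0.39 = $894,192
Taxable value = $894,192 − $72,000 = $822,192
Pinecrest Township: $822,192 × 0.00289 = $2,376.13488
Brackenridge County: $822,192 × 0.01056 = $8,682.34752
Dunlea USD: $822,192 × 0.01955 = $16,073.8536
Levies subtotal = $27,132.336
After credit = $27,132.336 − $365 = $26,767.336
Total = $26,767.336 + $689 = $27,456.336

$27,456.34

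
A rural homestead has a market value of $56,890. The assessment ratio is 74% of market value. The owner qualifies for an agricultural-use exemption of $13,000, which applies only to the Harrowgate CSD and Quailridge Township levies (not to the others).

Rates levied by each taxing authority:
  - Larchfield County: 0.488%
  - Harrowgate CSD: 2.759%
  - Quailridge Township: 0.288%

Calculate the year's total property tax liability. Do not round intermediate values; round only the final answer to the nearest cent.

$1,092.08

Assessed value = $56,890 × 0.74 = $42,098.6
Larchfield County: $42,098.6 × 0.00488 = $205.441168
Harrowgate CSD: ($42,098.6 − $13,000) × 0.02759 = $29,098.6 × 0.02759 = $802.830374
Quailridge Township: ($42,098.6 − $13,000) × 0.00288 = $29,098.6 × 0.00288 = $83.803968
Total = $1,092.07551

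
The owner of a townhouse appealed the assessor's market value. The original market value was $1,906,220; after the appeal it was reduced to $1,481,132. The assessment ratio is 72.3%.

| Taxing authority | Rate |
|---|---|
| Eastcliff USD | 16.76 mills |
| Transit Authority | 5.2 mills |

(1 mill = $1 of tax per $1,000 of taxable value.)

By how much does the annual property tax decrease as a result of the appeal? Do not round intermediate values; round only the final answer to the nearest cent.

Old assessed value = $1,906,220 × 0.723 = $1,378,197.06
New assessed value = $1,481,132 × 0.723 = $1,070,858.436
Combined rate = 0.01676 + 0.0052 = 0.02196
Old tax = $1,378,197.06 × 0.02196 = $30,265.2074376
New tax = $1,070,858.436 × 0.02196 = $23,516.05125456
Reduction = $30,265.2074376 − $23,516.05125456 = $6,749.15618304

$6,749.16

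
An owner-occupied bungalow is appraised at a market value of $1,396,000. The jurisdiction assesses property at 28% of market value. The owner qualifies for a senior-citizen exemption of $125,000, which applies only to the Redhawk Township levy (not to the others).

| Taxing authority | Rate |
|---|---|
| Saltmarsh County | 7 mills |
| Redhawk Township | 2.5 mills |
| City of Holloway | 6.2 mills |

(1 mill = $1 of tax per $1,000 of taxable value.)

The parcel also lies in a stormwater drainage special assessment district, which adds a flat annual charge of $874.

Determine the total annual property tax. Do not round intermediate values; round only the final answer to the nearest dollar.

Assessed value = $1,396,000 × 0.28 = $390,880
Saltmarsh County: $390,880 × 0.007 = $2,736.16
Redhawk Township: ($390,880 − $125,000) × 0.0025 = $265,880 × 0.0025 = $664.7
City of Holloway: $390,880 × 0.0062 = $2,423.456
Levies subtotal = $5,824.316
Total = $5,824.316 + $874 = $6,698.316

$6,698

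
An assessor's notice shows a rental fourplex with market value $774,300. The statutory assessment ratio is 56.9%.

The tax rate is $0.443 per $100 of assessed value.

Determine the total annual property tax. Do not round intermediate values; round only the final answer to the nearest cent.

$1,951.75

Assessed value = $774,300 × 0.569 = $440,576.7
Tax = $440,576.7 × 0.00443 = $1,951.754781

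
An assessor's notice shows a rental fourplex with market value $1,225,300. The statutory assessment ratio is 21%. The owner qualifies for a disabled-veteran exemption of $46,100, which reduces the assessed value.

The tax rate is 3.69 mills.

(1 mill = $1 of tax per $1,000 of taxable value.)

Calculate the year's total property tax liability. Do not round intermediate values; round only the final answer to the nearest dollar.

Assessed value = $1,225,300 × 0.21 = $257,313
Taxable value = $257,313 − $46,100 = $211,213
Tax = $211,213 × 0.00369 = $779.37597

$779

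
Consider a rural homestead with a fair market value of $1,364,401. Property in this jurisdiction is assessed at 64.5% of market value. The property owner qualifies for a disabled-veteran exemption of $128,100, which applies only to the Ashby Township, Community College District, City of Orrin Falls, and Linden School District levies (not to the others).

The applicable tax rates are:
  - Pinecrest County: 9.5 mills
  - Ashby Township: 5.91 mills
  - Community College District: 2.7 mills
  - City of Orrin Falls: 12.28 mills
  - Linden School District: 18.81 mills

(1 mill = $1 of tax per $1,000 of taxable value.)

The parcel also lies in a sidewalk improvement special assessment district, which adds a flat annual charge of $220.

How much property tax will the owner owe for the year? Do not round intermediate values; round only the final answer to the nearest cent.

Assessed value = $1,364,401 × 0.645 = $880,038.645
Pinecrest County: $880,038.645 × 0.0095 = $8,360.3671275
Ashby Township: ($880,038.645 − $128,100) × 0.00591 = $751,938.645 × 0.00591 = $4,443.95739195
Community College District: ($880,038.645 − $128,100) × 0.0027 = $751,938.645 × 0.0027 = $2,030.2343415
City of Orrin Falls: ($880,038.645 − $128,100) × 0.01228 = $751,938.645 × 0.01228 = $9,233.8065606
Linden School District: ($880,038.645 − $128,100) × 0.01881 = $751,938.645 × 0.01881 = $14,143.96591245
Levies subtotal = $38,212.331334
Total = $38,212.331334 + $220 = $38,432.331334

$38,432.33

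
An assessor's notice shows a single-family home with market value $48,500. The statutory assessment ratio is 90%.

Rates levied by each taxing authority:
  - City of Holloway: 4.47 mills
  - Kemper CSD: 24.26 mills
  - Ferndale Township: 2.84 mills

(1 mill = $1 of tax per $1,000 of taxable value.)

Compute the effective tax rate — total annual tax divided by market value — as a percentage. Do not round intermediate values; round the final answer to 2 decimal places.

2.84%

Assessed value = $48,500 × 0.9 = $43,650
City of Holloway: $43,650 × 0.00447 = $195.1155
Kemper CSD: $43,650 × 0.02426 = $1,058.949
Ferndale Township: $43,650 × 0.00284 = $123.966
Total tax = $1,378.0305
Effective rate = $1,378.0305 ÷ $48,500 = 2.84% of market value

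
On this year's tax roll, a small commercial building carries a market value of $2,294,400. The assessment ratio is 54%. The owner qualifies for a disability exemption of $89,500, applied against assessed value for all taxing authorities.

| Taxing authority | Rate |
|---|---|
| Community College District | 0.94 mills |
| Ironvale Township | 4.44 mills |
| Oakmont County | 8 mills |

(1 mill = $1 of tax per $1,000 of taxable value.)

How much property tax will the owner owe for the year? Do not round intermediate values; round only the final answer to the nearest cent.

Assessed value = $2,294,400 × 0.54 = $1,238,976
Taxable value = $1,238,976 − $89,500 = $1,149,476
Community College District: $1,149,476 × 0.00094 = $1,080.50744
Ironvale Township: $1,149,476 × 0.00444 = $5,103.67344
Oakmont County: $1,149,476 × 0.008 = $9,195.808
Total = $1,080.50744 + $5,103.67344 + $9,195.808 = $15,379.98888

$15,379.99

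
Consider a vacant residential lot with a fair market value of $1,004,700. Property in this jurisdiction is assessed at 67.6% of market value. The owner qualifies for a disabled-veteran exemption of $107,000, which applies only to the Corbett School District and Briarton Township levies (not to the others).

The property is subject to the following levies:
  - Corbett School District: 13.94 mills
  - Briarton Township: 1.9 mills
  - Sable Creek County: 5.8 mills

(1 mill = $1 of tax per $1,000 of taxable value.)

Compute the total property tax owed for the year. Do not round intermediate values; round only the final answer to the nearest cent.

$13,002.51

Assessed value = $1,004,700 × 0.676 = $679,177.2
Corbett School District: ($679,177.2 − $107,000) × 0.01394 = $572,177.2 × 0.01394 = $7,976.150168
Briarton Township: ($679,177.2 − $107,000) × 0.0019 = $572,177.2 × 0.0019 = $1,087.13668
Sable Creek County: $679,177.2 × 0.0058 = $3,939.22776
Total = $13,002.514608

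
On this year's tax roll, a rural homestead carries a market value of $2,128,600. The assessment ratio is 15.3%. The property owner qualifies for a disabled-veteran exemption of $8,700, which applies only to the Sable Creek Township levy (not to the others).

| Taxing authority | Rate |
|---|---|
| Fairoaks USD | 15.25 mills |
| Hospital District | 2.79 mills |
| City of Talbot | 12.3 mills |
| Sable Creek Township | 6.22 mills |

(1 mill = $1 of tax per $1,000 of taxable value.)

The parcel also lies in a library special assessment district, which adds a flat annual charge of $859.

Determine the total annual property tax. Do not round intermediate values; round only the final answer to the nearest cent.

$12,711.59

Assessed value = $2,128,600 × 0.153 = $325,675.8
Fairoaks USD: $325,675.8 × 0.01525 = $4,966.55595
Hospital District: $325,675.8 × 0.00279 = $908.635482
City of Talbot: $325,675.8 × 0.0123 = $4,005.81234
Sable Creek Township: ($325,675.8 − $8,700) × 0.00622 = $316,975.8 × 0.00622 = $1,971.589476
Levies subtotal = $11,852.593248
Total = $11,852.593248 + $859 = $12,711.593248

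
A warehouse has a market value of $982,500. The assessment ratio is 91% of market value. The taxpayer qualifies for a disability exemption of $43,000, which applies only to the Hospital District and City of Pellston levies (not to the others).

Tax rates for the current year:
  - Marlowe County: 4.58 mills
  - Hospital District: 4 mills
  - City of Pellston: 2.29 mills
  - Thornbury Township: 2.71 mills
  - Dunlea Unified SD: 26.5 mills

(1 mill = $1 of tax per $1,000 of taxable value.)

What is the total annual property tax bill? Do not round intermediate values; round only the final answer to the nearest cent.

$35,564.06

Assessed value = $982,500 × 0.91 = $894,075
Marlowe County: $894,075 × 0.00458 = $4,094.8635
Hospital District: ($894,075 − $43,000) × 0.004 = $851,075 × 0.004 = $3,404.3
City of Pellston: ($894,075 − $43,000) × 0.00229 = $851,075 × 0.00229 = $1,948.96175
Thornbury Township: $894,075 × 0.00271 = $2,422.94325
Dunlea Unified SD: $894,075 × 0.0265 = $23,692.9875
Total = $35,564.056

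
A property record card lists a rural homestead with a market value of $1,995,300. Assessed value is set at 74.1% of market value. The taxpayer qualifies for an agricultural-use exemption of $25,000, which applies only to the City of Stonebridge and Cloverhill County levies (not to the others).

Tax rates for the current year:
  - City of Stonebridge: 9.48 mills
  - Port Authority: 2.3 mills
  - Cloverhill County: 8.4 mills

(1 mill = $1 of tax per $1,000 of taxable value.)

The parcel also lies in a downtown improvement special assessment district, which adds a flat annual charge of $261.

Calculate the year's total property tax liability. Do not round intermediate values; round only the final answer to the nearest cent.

$29,650.48

Assessed value = $1,995,300 × 0.741 = $1,478,517.3
City of Stonebridge: ($1,478,517.3 − $25,000) × 0.00948 = $1,453,517.3 × 0.00948 = $13,779.344004
Port Authority: $1,478,517.3 × 0.0023 = $3,400.58979
Cloverhill County: ($1,478,517.3 − $25,000) × 0.0084 = $1,453,517.3 × 0.0084 = $12,209.54532
Levies subtotal = $29,389.479114
Total = $29,389.479114 + $261 = $29,650.479114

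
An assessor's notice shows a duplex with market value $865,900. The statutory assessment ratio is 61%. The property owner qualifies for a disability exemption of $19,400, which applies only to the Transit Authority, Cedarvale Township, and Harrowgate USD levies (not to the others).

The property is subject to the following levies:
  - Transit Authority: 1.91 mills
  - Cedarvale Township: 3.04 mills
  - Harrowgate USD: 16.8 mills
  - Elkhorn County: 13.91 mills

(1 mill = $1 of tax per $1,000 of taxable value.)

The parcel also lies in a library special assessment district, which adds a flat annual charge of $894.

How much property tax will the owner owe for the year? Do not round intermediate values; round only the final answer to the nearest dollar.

$19,308

Assessed value = $865,900 × 0.61 = $528,199
Transit Authority: ($528,199 − $19,400) × 0.00191 = $508,799 × 0.00191 = $971.80609
Cedarvale Township: ($528,199 − $19,400) × 0.00304 = $508,799 × 0.00304 = $1,546.74896
Harrowgate USD: ($528,199 − $19,400) × 0.0168 = $508,799 × 0.0168 = $8,547.8232
Elkhorn County: $528,199 × 0.01391 = $7,347.24809
Levies subtotal = $18,413.62634
Total = $18,413.62634 + $894 = $19,307.62634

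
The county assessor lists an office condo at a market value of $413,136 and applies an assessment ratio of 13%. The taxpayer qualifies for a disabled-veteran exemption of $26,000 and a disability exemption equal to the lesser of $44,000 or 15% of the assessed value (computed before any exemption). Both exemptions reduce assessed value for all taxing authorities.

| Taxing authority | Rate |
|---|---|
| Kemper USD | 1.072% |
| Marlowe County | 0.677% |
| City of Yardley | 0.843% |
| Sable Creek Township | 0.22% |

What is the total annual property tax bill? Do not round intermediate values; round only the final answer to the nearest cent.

Assessed value = $413,136 × 0.13 = $53,707.68
Disability exemption = min($44,000, 15% × $53,707.68) = min($44,000, $8,056.152) = $8,056.152 (percentage binds)
Taxable value = $53,707.68 − $26,000 − $8,056.152 = $19,651.528
Kemper USD: $19,651.528 × 0.01072 = $210.66438016
Marlowe County: $19,651.528 × 0.00677 = $133.04084456
City of Yardley: $19,651.528 × 0.00843 = $165.66238104
Sable Creek Township: $19,651.528 × 0.0022 = $43.2333616
Total = $552.60096736

$552.60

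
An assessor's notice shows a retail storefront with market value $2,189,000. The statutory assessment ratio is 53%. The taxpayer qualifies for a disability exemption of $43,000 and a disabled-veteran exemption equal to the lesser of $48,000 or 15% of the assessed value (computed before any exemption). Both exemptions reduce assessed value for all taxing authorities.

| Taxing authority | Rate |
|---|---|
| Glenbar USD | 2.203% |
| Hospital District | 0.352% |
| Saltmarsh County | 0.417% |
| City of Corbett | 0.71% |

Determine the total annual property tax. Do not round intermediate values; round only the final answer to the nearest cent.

$39,366.84

Assessed value = $2,189,000 × 0.53 = $1,160,170
Disabled-veteran exemption = min($48,000, 15% × $1,160,170) = min($48,000, $174,025.5) = $48,000 (dollar cap binds)
Taxable value = $1,160,170 − $43,000 − $48,000 = $1,069,170
Glenbar USD: $1,069,170 × 0.02203 = $23,553.8151
Hospital District: $1,069,170 × 0.00352 = $3,763.4784
Saltmarsh County: $1,069,170 × 0.00417 = $4,458.4389
City of Corbett: $1,069,170 × 0.0071 = $7,591.107
Total = $39,366.8394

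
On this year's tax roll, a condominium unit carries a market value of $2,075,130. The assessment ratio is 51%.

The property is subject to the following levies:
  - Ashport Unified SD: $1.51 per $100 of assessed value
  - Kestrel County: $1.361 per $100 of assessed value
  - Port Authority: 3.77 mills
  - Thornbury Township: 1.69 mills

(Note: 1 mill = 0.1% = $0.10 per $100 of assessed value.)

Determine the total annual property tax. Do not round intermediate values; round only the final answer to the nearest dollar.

Assessed value = $2,075,130 × 0.51 = $1,058,316.3
Ashport Unified SD: $1,058,316.3 × 0.0151 = $15,980.57613
Kestrel County: $1,058,316.3 × 0.01361 = $14,403.684843
Port Authority: $1,058,316.3 × 0.00377 = $3,989.852451
Thornbury Township: $1,058,316.3 × 0.00169 = $1,788.554547
Total = $36,162.667971

$36,163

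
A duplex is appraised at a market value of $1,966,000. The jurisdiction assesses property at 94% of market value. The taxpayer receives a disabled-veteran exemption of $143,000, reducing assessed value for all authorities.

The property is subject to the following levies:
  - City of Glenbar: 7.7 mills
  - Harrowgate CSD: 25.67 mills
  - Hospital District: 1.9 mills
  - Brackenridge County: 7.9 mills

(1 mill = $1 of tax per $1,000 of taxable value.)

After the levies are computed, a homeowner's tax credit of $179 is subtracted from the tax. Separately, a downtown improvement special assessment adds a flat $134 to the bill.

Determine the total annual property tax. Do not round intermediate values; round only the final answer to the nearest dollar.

$73,562

Assessed value = $1,966,000 × 0.94 = $1,848,040
Taxable value = $1,848,040 − $143,000 = $1,705,040
City of Glenbar: $1,705,040 × 0.0077 = $13,128.808
Harrowgate CSD: $1,705,040 × 0.02567 = $43,768.3768
Hospital District: $1,705,040 × 0.0019 = $3,239.576
Brackenridge County: $1,705,040 × 0.0079 = $13,469.816
Levies subtotal = $73,606.5768
After credit = $73,606.5768 − $179 = $73,427.5768
Total = $73,427.5768 + $134 = $73,561.5768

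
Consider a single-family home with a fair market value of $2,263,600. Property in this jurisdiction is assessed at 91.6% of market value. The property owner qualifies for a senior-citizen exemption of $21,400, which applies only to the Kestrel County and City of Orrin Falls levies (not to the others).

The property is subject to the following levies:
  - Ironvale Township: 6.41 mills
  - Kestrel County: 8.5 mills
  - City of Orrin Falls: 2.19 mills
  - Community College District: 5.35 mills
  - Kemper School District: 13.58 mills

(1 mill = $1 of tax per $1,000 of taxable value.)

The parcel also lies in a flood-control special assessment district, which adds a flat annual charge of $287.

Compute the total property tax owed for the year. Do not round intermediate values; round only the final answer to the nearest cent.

Assessed value = $2,263,600 × 0.916 = $2,073,457.6
Ironvale Township: $2,073,457.6 × 0.00641 = $13,290.863216
Kestrel County: ($2,073,457.6 − $21,400) × 0.0085 = $2,052,057.6 × 0.0085 = $17,442.4896
City of Orrin Falls: ($2,073,457.6 − $21,400) × 0.00219 = $2,052,057.6 × 0.00219 = $4,494.006144
Community College District: $2,073,457.6 × 0.00535 = $11,092.99816
Kemper School District: $2,073,457.6 × 0.01358 = $28,157.554208
Levies subtotal = $74,477.911328
Total = $74,477.911328 + $287 = $74,764.911328

$74,764.91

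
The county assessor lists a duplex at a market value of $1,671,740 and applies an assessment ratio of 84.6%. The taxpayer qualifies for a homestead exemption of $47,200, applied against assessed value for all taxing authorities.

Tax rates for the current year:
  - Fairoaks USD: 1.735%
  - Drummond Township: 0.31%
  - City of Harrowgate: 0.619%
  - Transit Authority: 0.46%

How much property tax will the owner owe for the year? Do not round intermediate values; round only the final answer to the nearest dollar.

$42,708

Assessed value = $1,671,740 × 0.846 = $1,414,292.04
Taxable value = $1,414,292.04 − $47,200 = $1,367,092.04
Fairoaks USD: $1,367,092.04 × 0.01735 = $23,719.046894
Drummond Township: $1,367,092.04 × 0.0031 = $4,237.985324
City of Harrowgate: $1,367,092.04 × 0.00619 = $8,462.2997276
Transit Authority: $1,367,092.04 × 0.0046 = $6,288.623384
Total = $23,719.046894 + $4,237.985324 + $8,462.2997276 + $6,288.623384 = $42,707.9553296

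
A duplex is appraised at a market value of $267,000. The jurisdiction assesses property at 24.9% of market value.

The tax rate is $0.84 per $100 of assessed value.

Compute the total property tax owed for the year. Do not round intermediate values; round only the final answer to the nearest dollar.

Assessed value = $267,000 × 0.249 = $66,483
Tax = $66,483 × 0.0084 = $558.4572

$558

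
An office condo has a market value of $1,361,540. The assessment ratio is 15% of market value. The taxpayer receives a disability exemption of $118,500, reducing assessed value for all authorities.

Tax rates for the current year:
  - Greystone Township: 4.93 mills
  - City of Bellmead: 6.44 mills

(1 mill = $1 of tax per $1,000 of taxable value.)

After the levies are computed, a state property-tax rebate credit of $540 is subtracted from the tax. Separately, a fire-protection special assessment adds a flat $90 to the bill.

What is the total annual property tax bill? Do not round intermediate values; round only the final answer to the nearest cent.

$524.76

Assessed value = $1,361,540 × 0.15 = $204,231
Taxable value = $204,231 − $118,500 = $85,731
Greystone Township: $85,731 × 0.00493 = $422.65383
City of Bellmead: $85,731 × 0.00644 = $552.10764
Levies subtotal = $974.76147
After credit = $974.76147 − $540 = $434.76147
Total = $434.76147 + $90 = $524.76147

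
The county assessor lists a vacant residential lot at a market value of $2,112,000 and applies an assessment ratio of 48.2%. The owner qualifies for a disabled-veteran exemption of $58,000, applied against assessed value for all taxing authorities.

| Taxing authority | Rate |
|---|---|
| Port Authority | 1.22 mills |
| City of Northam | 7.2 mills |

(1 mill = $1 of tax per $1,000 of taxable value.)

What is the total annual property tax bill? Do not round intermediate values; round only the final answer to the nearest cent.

Assessed value = $2,112,000 × 0.482 = $1,017,984
Taxable value = $1,017,984 − $58,000 = $959,984
Port Authority: $959,984 × 0.00122 = $1,171.18048
City of Northam: $959,984 × 0.0072 = $6,911.8848
Total = $1,171.18048 + $6,911.8848 = $8,083.06528

$8,083.07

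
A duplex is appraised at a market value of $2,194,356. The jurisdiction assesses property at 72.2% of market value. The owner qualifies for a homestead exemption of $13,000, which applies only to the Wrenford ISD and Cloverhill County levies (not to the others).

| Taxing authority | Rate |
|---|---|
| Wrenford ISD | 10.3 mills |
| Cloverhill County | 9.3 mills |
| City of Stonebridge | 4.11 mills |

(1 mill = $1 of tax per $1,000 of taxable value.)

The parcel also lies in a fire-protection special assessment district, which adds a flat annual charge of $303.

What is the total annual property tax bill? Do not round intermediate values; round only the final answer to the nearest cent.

$37,612.55

Assessed value = $2,194,356 × 0.722 = $1,584,325.032
Wrenford ISD: ($1,584,325.032 − $13,000) × 0.0103 = $1,571,325.032 × 0.0103 = $16,184.6478296
Cloverhill County: ($1,584,325.032 − $13,000) × 0.0093 = $1,571,325.032 × 0.0093 = $14,613.3227976
City of Stonebridge: $1,584,325.032 × 0.00411 = $6,511.57588152
Levies subtotal = $37,309.54650872
Total = $37,309.54650872 + $303 = $37,612.54650872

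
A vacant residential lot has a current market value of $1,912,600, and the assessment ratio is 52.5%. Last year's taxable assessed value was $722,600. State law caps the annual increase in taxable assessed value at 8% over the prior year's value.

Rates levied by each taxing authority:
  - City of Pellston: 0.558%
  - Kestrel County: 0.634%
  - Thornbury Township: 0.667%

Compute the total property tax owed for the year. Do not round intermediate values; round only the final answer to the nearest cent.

$14,507.78

Uncapped assessed value = $1,912,600 × 0.525 = $1,004,115
Cap limit = $722,600 × 1.08 = $780,408
Taxable assessed value = min($1,004,115, $780,408) = $780,408 (cap binds)
City of Pellston: $780,408 × 0.00558 = $4,354.67664
Kestrel County: $780,408 × 0.00634 = $4,947.78672
Thornbury Township: $780,408 × 0.00667 = $5,205.32136
Total = $14,507.78472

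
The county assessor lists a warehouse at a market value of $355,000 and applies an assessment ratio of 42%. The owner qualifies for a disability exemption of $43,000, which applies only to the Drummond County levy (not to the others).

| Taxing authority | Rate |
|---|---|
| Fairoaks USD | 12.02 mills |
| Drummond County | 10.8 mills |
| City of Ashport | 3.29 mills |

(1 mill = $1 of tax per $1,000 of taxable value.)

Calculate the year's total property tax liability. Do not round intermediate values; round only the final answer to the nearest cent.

Assessed value = $355,000 × 0.42 = $149,100
Fairoaks USD: $149,100 × 0.01202 = $1,792.182
Drummond County: ($149,100 − $43,000) × 0.0108 = $106,100 × 0.0108 = $1,145.88
City of Ashport: $149,100 × 0.00329 = $490.539
Total = $3,428.601

$3,428.60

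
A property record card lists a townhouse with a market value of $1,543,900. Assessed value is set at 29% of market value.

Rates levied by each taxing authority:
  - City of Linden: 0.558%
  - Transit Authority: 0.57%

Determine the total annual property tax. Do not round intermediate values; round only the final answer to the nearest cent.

$5,050.41

Assessed value = $1,543,900 × 0.29 = $447,731
City of Linden: $447,731 × 0.00558 = $2,498.33898
Transit Authority: $447,731 × 0.0057 = $2,552.0667
Total = $2,498.33898 + $2,552.0667 = $5,050.40568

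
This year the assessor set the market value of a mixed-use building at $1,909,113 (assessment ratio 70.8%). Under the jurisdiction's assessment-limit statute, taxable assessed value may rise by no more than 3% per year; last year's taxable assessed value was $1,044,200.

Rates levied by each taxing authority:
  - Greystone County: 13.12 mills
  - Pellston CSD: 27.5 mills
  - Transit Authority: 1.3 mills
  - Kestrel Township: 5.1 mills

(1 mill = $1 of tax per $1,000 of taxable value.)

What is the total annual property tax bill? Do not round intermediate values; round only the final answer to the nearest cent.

Uncapped assessed value = $1,909,113 × 0.708 = $1,351,652.004
Cap limit = $1,044,200 × 1.03 = $1,075,526
Taxable assessed value = min($1,351,652.004, $1,075,526) = $1,075,526 (cap binds)
Greystone County: $1,075,526 × 0.01312 = $14,110.90112
Pellston CSD: $1,075,526 × 0.0275 = $29,576.965
Transit Authority: $1,075,526 × 0.0013 = $1,398.1838
Kestrel Township: $1,075,526 × 0.0051 = $5,485.1826
Total = $50,571.23252

$50,571.23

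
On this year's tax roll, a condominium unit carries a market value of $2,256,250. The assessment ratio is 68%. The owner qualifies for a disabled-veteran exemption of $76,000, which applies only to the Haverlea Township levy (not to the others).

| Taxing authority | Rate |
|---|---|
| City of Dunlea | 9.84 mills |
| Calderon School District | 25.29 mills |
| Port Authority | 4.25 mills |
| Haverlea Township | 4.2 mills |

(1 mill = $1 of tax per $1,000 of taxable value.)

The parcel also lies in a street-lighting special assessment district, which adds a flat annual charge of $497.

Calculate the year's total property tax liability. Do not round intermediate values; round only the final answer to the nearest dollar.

Assessed value = $2,256,250 × 0.68 = $1,534,250
City of Dunlea: $1,534,250 × 0.00984 = $15,097.02
Calderon School District: $1,534,250 × 0.02529 = $38,801.1825
Port Authority: $1,534,250 × 0.00425 = $6,520.5625
Haverlea Township: ($1,534,250 − $76,000) × 0.0042 = $1,458,250 × 0.0042 = $6,124.65
Levies subtotal = $66,543.415
Total = $66,543.415 + $497 = $67,040.415

$67,040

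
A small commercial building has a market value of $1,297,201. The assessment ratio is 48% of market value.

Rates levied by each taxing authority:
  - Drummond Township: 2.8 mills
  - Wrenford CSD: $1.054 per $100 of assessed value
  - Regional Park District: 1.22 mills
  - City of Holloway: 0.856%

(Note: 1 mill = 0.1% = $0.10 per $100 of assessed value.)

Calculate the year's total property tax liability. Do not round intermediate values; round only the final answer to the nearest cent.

$14,395.82

Assessed value = $1,297,201 × 0.48 = $622,656.48
Drummond Township: $622,656.48 × 0.0028 = $1,743.438144
Wrenford CSD: $622,656.48 × 0.01054 = $6,562.7992992
Regional Park District: $622,656.48 × 0.00122 = $759.6409056
City of Holloway: $622,656.48 × 0.00856 = $5,329.9394688
Total = $14,395.8178176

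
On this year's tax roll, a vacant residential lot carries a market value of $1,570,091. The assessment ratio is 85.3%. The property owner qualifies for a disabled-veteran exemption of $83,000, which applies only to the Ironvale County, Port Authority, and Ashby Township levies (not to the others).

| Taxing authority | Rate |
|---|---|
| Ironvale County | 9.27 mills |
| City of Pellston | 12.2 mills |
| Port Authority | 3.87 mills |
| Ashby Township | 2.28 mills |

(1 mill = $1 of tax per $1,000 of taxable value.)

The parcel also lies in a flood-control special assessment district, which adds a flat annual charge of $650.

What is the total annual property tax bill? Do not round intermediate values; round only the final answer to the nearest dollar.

Assessed value = $1,570,091 × 0.853 = $1,339,287.623
Ironvale County: ($1,339,287.623 − $83,000) × 0.00927 = $1,256,287.623 × 0.00927 = $11,645.78626521
City of Pellston: $1,339,287.623 × 0.0122 = $16,339.3090006
Port Authority: ($1,339,287.623 − $83,000) × 0.00387 = $1,256,287.623 × 0.00387 = $4,861.83310101
Ashby Township: ($1,339,287.623 − $83,000) × 0.00228 = $1,256,287.623 × 0.00228 = $2,864.33578044
Levies subtotal = $35,711.26414726
Total = $35,711.26414726 + $650 = $36,361.26414726

$36,361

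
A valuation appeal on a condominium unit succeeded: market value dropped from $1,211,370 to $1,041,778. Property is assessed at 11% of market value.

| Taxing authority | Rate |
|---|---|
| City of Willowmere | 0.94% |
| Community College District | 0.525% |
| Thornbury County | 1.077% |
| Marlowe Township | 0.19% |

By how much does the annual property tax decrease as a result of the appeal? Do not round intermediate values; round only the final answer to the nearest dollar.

Old assessed value = $1,211,370 × 0.11 = $133,250.7
New assessed value = $1,041,778 × 0.11 = $114,595.58
Combined rate = 0.0094 + 0.00525 + 0.01077 + 0.0019 = 0.02732
Old tax = $133,250.7 × 0.02732 = $3,640.409124
New tax = $114,595.58 × 0.02732 = $3,130.7512456
Reduction = $3,640.409124 − $3,130.7512456 = $509.6578784

$510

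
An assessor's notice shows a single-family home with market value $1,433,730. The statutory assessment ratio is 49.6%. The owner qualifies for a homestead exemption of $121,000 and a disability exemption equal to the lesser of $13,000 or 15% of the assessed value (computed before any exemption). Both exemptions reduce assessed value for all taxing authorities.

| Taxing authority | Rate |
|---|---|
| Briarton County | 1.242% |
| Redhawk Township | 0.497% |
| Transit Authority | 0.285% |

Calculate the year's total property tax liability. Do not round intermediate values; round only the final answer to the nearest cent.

$11,681.11

Assessed value = $1,433,730 × 0.496 = $711,130.08
Disability exemption = min($13,000, 15% × $711,130.08) = min($13,000, $106,669.512) = $13,000 (dollar cap binds)
Taxable value = $711,130.08 − $121,000 − $13,000 = $577,130.08
Briarton County: $577,130.08 × 0.01242 = $7,167.9555936
Redhawk Township: $577,130.08 × 0.00497 = $2,868.3364976
Transit Authority: $577,130.08 × 0.00285 = $1,644.820728
Total = $11,681.1128192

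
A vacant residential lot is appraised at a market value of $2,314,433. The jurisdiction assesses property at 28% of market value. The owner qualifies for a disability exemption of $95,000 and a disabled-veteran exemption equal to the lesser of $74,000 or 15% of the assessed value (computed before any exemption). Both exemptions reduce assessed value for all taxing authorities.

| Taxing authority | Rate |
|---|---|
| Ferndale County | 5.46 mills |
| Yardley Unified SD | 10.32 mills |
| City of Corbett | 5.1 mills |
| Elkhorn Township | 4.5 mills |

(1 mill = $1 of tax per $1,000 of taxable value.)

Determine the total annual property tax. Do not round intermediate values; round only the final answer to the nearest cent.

$12,158.07

Assessed value = $2,314,433 × 0.28 = $648,041.24
Disabled-veteran exemption = min($74,000, 15% × $648,041.24) = min($74,000, $97,206.186) = $74,000 (dollar cap binds)
Taxable value = $648,041.24 − $95,000 − $74,000 = $479,041.24
Ferndale County: $479,041.24 × 0.00546 = $2,615.5651704
Yardley Unified SD: $479,041.24 × 0.01032 = $4,943.7055968
City of Corbett: $479,041.24 × 0.0051 = $2,443.110324
Elkhorn Township: $479,041.24 × 0.0045 = $2,155.68558
Total = $12,158.0666712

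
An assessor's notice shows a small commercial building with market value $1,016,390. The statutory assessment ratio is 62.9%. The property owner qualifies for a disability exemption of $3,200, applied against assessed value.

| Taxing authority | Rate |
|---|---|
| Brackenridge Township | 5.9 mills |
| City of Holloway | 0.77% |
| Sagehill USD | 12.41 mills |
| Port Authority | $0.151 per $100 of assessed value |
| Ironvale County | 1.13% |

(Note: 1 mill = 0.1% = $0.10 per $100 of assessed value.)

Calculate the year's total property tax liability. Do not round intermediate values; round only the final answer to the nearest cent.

Assessed value = $1,016,390 × 0.629 = $639,309.31
Taxable value = $639,309.31 − $3,200 = $636,109.31
Brackenridge Township: $636,109.31 × 0.0059 = $3,753.044929
City of Holloway: $636,109.31 × 0.0077 = $4,898.041687
Sagehill USD: $636,109.31 × 0.01241 = $7,894.1165371
Port Authority: $636,109.31 × 0.00151 = $960.5250581
Ironvale County: $636,109.31 × 0.0113 = $7,188.035203
Total = $24,693.7634142

$24,693.76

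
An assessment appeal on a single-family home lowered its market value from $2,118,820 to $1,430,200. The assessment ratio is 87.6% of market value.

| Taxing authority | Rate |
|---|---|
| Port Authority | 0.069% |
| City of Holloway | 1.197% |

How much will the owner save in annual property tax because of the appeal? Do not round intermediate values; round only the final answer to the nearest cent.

Old assessed value = $2,118,820 × 0.876 = $1,856,086.32
New assessed value = $1,430,200 × 0.876 = $1,252,855.2
Combined rate = 0.00069 + 0.01197 = 0.01266
Old tax = $1,856,086.32 × 0.01266 = $23,498.0528112
New tax = $1,252,855.2 × 0.01266 = $15,861.146832
Reduction = $23,498.0528112 − $15,861.146832 = $7,636.9059792

$7,636.91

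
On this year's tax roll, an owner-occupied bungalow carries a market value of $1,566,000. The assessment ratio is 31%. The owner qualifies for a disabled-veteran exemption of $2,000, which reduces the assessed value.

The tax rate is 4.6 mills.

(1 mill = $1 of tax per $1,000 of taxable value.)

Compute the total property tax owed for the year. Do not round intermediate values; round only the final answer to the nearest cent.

Assessed value = $1,566,000 × 0.31 = $485,460
Taxable value = $485,460 − $2,000 = $483,460
Tax = $483,460 × 0.0046 = $2,223.916

$2,223.92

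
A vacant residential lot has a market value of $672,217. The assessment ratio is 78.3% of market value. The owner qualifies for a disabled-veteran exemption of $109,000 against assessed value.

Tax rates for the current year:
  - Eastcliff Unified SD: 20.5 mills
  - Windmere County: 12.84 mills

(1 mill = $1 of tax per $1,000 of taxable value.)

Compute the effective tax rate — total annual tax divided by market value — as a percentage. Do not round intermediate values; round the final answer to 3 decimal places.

2.070%

Assessed value = $672,217 × 0.783 = $526,345.911
Taxable value = $526,345.911 − $109,000 = $417,345.911
Eastcliff Unified SD: $417,345.911 × 0.0205 = $8,555.5911755
Windmere County: $417,345.911 × 0.01284 = $5,358.72149724
Total tax = $13,914.31267274
Effective rate = $13,914.31267274 ÷ $672,217 = 2.070% of market value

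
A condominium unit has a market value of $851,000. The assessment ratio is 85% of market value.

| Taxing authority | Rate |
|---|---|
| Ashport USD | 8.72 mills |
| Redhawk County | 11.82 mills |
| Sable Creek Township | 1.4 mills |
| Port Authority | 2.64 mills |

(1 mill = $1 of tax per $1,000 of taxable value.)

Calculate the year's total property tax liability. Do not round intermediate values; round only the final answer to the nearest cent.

$17,779.94

Assessed value = $851,000 × 0.85 = $723,350
Ashport USD: $723,350 × 0.00872 = $6,307.612
Redhawk County: $723,350 × 0.01182 = $8,549.997
Sable Creek Township: $723,350 × 0.0014 = $1,012.69
Port Authority: $723,350 × 0.00264 = $1,909.644
Total = $6,307.612 + $8,549.997 + $1,012.69 + $1,909.644 = $17,779.943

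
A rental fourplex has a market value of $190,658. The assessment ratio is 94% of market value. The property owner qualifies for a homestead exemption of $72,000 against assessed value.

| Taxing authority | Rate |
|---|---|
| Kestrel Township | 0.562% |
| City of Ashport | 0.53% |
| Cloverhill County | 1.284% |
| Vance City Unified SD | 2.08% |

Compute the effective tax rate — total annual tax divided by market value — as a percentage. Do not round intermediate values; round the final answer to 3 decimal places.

Assessed value = $190,658 × 0.94 = $179,218.52
Taxable value = $179,218.52 − $72,000 = $107,218.52
Kestrel Township: $107,218.52 × 0.00562 = $602.5680824
City of Ashport: $107,218.52 × 0.0053 = $568.258156
Cloverhill County: $107,218.52 × 0.01284 = $1,376.6857968
Vance City Unified SD: $107,218.52 × 0.0208 = $2,230.145216
Total tax = $4,777.6572512
Effective rate = $4,777.6572512 ÷ $190,658 = 2.506% of market value

2.506%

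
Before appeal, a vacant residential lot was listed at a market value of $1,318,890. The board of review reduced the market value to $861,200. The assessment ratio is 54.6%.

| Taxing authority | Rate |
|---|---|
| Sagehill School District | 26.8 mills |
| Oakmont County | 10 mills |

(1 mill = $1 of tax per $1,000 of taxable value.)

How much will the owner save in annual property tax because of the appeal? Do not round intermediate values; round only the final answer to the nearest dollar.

$9,196

Old assessed value = $1,318,890 × 0.546 = $720,113.94
New assessed value = $861,200 × 0.546 = $470,215.2
Combined rate = 0.0268 + 0.01 = 0.0368
Old tax = $720,113.94 × 0.0368 = $26,500.192992
New tax = $470,215.2 × 0.0368 = $17,303.91936
Reduction = $26,500.192992 − $17,303.91936 = $9,196.273632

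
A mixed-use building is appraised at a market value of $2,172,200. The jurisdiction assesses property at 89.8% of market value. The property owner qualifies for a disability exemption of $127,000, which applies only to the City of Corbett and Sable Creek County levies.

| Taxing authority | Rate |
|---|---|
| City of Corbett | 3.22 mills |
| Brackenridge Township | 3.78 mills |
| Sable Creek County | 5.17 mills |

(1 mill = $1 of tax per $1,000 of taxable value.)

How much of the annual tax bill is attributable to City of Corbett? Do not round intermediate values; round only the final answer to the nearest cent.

Assessed value = $2,172,200 × 0.898 = $1,950,635.6
City of Corbett taxable value = $1,950,635.6 − $127,000 = $1,823,635.6
City of Corbett levy = $1,823,635.6 × 0.00322 = $5,872.106632

$5,872.11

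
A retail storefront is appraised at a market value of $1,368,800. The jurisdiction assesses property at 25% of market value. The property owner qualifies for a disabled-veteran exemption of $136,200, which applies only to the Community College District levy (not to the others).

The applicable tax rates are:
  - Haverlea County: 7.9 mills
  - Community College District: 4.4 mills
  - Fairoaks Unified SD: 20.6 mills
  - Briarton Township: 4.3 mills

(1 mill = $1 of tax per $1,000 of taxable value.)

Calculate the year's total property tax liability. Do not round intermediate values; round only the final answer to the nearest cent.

Assessed value = $1,368,800 × 0.25 = $342,200
Haverlea County: $342,200 × 0.0079 = $2,703.38
Community College District: ($342,200 − $136,200) × 0.0044 = $206,000 × 0.0044 = $906.4
Fairoaks Unified SD: $342,200 × 0.0206 = $7,049.32
Briarton Township: $342,200 × 0.0043 = $1,471.46
Total = $12,130.56

$12,130.56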